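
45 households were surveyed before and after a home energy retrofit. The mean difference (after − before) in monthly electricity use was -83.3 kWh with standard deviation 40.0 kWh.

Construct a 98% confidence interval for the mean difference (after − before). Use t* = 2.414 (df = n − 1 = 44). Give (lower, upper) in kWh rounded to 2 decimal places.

Paired design: SE = s_d/√n = 40.0/√45 = 5.9628.
t* = 2.414; margin of error = 2.414 × 5.9628 = 14.3942.
-83.3 ± 14.3942 → (-97.69, -68.91).

(-97.69, -68.91)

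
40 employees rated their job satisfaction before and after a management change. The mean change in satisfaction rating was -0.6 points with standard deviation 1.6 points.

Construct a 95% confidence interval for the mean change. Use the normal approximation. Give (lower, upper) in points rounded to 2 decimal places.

(-1.10, -0.10)

Paired design: SE = s_d/√n = 1.6/√40 = 0.2530.
z* = 1.960; margin of error = 1.960 × 0.2530 = 0.4959.
-0.6 ± 0.4959 → (-1.10, -0.10).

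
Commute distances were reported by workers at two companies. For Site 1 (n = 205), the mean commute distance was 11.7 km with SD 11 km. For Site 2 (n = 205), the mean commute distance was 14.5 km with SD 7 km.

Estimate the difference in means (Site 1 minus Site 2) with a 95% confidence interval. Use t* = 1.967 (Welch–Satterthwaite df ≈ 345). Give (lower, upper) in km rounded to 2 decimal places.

Per-group SEs: s₁/√n₁ = 11/√205 = 0.7683, s₂/√n₂ = 7/√205 = 0.4889.
Unpooled SE of the difference: √(0.59028489 + 0.23902321) = 0.9107.
Margin of error = t* · SE = 1.967 × 0.9107 = 1.7913.
x̄₁ − x̄₂ = 11.7 − 14.5 = -2.8000.
CI: -2.8000 ± 1.7913 = (-4.59, -1.01).

(-4.59, -1.01)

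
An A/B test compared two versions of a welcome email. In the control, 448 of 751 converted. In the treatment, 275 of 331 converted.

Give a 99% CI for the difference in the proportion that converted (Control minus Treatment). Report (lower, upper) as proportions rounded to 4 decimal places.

p̂₁ = 448/751 = 0.5965 and p̂₂ = 275/331 = 0.8308.
SE₁ = √(p̂₁(1−p̂₁)/n₁) = √(0.5965·0.4035/751) = 0.01790; SE₂ = √(0.8308·0.1692/331) = 0.02061.
Independent samples: SE of the difference = √(SE₁² + SE₂²) = √(0.00032041 + 0.0004247721) = 0.02730.
z* for 99% confidence is 2.576, so the margin of error is 2.576 × 0.02730 = 0.07032.
Point estimate p̂₁ − p̂₂ = 0.5965 − 0.8308 = -0.2343.
-0.2343 ± 0.07032 → (-0.3046, -0.1640).

(-0.3046, -0.1640)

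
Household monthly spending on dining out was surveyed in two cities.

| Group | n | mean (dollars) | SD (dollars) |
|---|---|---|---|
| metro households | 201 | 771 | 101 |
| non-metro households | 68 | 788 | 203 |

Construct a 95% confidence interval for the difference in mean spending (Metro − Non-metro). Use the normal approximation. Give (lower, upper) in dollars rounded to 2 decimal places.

(-67.23, 33.23)

Per-group SEs: s₁/√n₁ = 101/√201 = 7.1240, s₂/√n₂ = 203/√68 = 24.6174.
Unpooled SE of the difference: √(50.751376 + 606.01638276) = 25.6275.
Margin of error = z* · SE = 1.960 × 25.6275 = 50.2299.
x̄₁ − x̄₂ = 771 − 788 = -17.0000.
CI: -17.0000 ± 50.2299 = (-67.23, 33.23).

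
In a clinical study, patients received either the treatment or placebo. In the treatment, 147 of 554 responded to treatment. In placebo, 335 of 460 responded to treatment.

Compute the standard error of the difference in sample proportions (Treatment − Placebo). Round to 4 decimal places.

0.0280

First, p̂₁ = 147/554 = 0.2653; p̂₂ = 335/460 = 0.7283.
The two standard errors are √(0.2653×0.7347/554) = 0.01876 and √(0.7283×0.2717/460) = 0.02074.
Because the samples are independent, SE_diff = √(0.01876² + 0.02074²) = 0.02797.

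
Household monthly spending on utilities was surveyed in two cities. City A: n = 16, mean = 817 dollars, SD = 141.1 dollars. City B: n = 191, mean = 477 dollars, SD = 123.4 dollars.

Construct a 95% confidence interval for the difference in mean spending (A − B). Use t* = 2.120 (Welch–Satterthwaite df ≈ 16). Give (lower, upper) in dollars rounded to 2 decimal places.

(262.86, 417.14)

Standard errors of each mean: 141.1/√16 = 35.2750 and 123.4/√191 = 8.9289.
SE(x̄₁ − x̄₂) = √(35.2750² + 8.9289²) = 36.3875 for independent samples with unequal variances.
With t* = 2.120, the margin is 2.120 × 36.3875 = 77.1415.
x̄₁ − x̄₂ = 817 − 477 = 340.0000; the interval is 340.0000 ± 77.1415 = (262.86, 417.14).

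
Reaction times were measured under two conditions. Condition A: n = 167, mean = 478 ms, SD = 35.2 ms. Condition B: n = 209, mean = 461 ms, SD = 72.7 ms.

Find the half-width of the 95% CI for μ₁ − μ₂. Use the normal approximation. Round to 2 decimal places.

Per-group SEs: s₁/√n₁ = 35.2/√167 = 2.7239, s₂/√n₂ = 72.7/√209 = 5.0288.
Unpooled SE of the difference: √(7.41963121 + 25.28882944) = 5.7191.
Margin of error = z* · SE = 1.960 × 5.7191 = 11.2094.

11.21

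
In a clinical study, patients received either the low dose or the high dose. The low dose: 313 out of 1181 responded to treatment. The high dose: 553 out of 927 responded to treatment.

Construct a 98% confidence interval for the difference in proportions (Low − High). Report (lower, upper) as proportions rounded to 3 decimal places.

Sample proportions: 313/1181 = 0.2650, 553/927 = 0.5965.
Each SE is √(p̂(1−p̂)/n): √(0.2650·0.7350/1181) = 0.01284 and √(0.5965·0.4035/927) = 0.01611.
SE(p̂₁ − p̂₂) = √(SE₁² + SE₂²) = √(0.0001648656 + 0.0002595321) = 0.02060, since the two samples are independent.
At 98% confidence z* = 2.326; margin = 2.326 × 0.02060 = 0.04792.
The difference is 0.2650 − 0.5965 = -0.3315, so the interval is -0.3315 ± 0.04792 = (-0.379, -0.284).

(-0.379, -0.284)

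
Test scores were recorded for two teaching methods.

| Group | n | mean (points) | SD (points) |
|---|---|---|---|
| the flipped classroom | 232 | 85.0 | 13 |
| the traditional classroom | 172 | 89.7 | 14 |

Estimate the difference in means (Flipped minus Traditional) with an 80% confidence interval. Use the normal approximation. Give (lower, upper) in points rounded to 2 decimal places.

SE₁ = s₁/√n₁ = 13/√232 = 0.8535; SE₂ = 14/√172 = 1.0675.
Independent samples, unequal variances: SE_diff = √(SE₁² + SE₂²) = √(0.72846225 + 1.13955625) = 1.3668.
z* = 1.282, so margin of error = 1.282 × 1.3668 = 1.7522.
Difference in means = 85.0 − 89.7 = -4.7000.
-4.7000 ± 1.7522 → (-6.45, -2.95).

(-6.45, -2.95)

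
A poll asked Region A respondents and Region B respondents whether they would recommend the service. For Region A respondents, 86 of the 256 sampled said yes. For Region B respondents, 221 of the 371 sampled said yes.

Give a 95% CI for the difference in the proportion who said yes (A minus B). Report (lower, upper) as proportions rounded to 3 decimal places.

First, p̂₁ = 86/256 = 0.3359; p̂₂ = 221/371 = 0.5957.
The two standard errors are √(0.3359×0.6641/256) = 0.02952 and √(0.5957×0.4043/371) = 0.02548.
Because the samples are independent, SE_diff = √(0.02952² + 0.02548²) = 0.03900.
Using z* = 1.960 for 95%, ME = 1.960 × 0.03900 = 0.07644.
p̂₁ − p̂₂ = -0.2598; interval -0.2598 ± 0.07644 gives (-0.336, -0.183).

(-0.336, -0.183)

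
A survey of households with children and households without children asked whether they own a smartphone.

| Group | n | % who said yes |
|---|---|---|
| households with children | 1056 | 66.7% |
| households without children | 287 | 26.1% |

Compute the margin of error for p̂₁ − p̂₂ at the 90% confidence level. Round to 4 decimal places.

SE₁ = √(p̂₁(1−p̂₁)/n₁) = √(0.6670·0.3330/1056) = 0.01450; SE₂ = √(0.2610·0.7390/287) = 0.02592.
Independent samples: SE of the difference = √(SE₁² + SE₂²) = √(0.00021025 + 0.0006718464) = 0.02970.
z* for 90% confidence is 1.645, so the margin of error is 1.645 × 0.02970 = 0.04886.

0.0489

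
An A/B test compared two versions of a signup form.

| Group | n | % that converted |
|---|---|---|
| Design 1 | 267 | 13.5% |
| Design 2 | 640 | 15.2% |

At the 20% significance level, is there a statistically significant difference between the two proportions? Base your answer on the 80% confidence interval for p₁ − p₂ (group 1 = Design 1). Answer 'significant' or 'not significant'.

not significant

SE₁ = √(p̂₁(1−p̂₁)/n₁) = √(0.1350·0.8650/267) = 0.02091; SE₂ = √(0.1520·0.8480/640) = 0.01419.
Independent samples: SE of the difference = √(SE₁² + SE₂²) = √(0.0004372281 + 0.0002013561) = 0.02527.
z* for 80% confidence is 1.282, so the margin of error is 1.282 × 0.02527 = 0.03240.
Point estimate p̂₁ − p̂₂ = 0.1350 − 0.1520 = -0.0170.
-0.0170 ± 0.03240 → (-0.04940, 0.01540).
The interval (-0.04940, 0.01540) contains 0, so the difference is not significant.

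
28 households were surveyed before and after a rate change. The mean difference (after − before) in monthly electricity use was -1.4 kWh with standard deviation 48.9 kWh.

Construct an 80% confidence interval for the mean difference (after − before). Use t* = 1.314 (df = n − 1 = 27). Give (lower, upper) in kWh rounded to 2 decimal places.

This is a matched-pairs design, so SE = s_d/√n = 48.9/√28 = 9.2412.
Margin = 1.314 × 9.2412 = 12.1429; the interval is -1.4 ± 12.1429 = (-13.54, 10.74).

(-13.54, 10.74)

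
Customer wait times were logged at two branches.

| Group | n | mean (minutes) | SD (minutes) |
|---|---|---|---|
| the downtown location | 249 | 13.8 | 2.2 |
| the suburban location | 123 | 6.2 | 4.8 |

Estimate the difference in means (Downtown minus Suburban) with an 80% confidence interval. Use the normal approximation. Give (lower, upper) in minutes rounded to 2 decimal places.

(7.02, 8.18)

Per-group SEs: s₁/√n₁ = 2.2/√249 = 0.1394, s₂/√n₂ = 4.8/√123 = 0.4328.
Unpooled SE of the difference: √(0.01943236 + 0.18731584) = 0.4547.
Margin of error = z* · SE = 1.282 × 0.4547 = 0.5829.
x̄₁ − x̄₂ = 13.8 − 6.2 = 7.6000.
CI: 7.6000 ± 0.5829 = (7.02, 8.18).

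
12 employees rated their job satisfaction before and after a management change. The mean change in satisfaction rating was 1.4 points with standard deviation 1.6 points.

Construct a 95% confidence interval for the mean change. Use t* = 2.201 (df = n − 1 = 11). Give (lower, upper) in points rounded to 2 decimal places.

(0.38, 2.42)

Paired design: SE = s_d/√n = 1.6/√12 = 0.4619.
t* = 2.201; margin of error = 2.201 × 0.4619 = 1.0166.
1.4 ± 1.0166 → (0.38, 2.42).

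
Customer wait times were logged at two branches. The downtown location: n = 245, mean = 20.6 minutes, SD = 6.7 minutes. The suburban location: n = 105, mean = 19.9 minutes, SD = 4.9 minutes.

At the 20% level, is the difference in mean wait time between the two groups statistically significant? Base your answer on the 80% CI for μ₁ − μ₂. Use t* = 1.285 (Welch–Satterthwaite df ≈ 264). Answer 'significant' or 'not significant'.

SE₁ = s₁/√n₁ = 6.7/√245 = 0.4280; SE₂ = 4.9/√105 = 0.4782.
Independent samples, unequal variances: SE_diff = √(SE₁² + SE₂²) = √(0.183184 + 0.22867524) = 0.6418.
t* = 1.285, so margin of error = 1.285 × 0.6418 = 0.8247.
Difference in means = 20.6 − 19.9 = 0.7000.
0.7000 ± 0.8247 → (-0.1247, 1.5247).
The interval (-0.1247, 1.5247) contains 0, so the difference is not significant.

not significant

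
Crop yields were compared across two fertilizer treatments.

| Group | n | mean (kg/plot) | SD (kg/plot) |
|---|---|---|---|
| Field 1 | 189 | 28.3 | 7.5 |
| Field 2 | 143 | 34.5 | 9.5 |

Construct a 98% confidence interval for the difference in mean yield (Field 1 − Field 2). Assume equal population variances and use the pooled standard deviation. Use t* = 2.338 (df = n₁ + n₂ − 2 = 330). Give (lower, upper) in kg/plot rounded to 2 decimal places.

(-8.38, -4.02)

Pooled variance s_p² = [188·7.5² + 142·9.5²] / (189+143−2) = 70.8803, so s_p = 8.4190.
SE_diff = s_p·√(1/n₁ + 1/n₂) = 8.4190·√(1/189 + 1/143) = 0.9331.
t* = 2.338; margin = 2.338 × 0.9331 = 2.1816.
Difference = 28.3 − 34.5 = -6.2000.
-6.2000 ± 2.1816 → (-8.38, -4.02).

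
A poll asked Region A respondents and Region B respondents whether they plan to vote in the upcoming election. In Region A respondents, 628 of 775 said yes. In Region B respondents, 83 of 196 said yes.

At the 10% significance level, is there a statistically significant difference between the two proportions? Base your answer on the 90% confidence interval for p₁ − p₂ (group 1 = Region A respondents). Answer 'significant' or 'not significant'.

p̂₁ = 628/775 = 0.8103 and p̂₂ = 83/196 = 0.4235.
SE₁ = √(p̂₁(1−p̂₁)/n₁) = √(0.8103·0.1897/775) = 0.01408; SE₂ = √(0.4235·0.5765/196) = 0.03529.
Independent samples: SE of the difference = √(SE₁² + SE₂²) = √(0.0001982464 + 0.0012453841) = 0.03800.
z* for 90% confidence is 1.645, so the margin of error is 1.645 × 0.03800 = 0.06251.
Point estimate p̂₁ − p̂₂ = 0.8103 − 0.4235 = 0.3868.
0.3868 ± 0.06251 → (0.32429, 0.44931).
The interval (0.32429, 0.44931) does not contain 0, so the difference is significant.

significant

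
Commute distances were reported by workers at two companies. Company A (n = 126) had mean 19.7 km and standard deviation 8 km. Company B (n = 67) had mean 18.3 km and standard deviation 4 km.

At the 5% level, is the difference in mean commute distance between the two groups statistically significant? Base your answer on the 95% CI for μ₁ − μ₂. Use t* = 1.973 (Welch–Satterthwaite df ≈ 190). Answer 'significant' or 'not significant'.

Per-group SEs: s₁/√n₁ = 8/√126 = 0.7127, s₂/√n₂ = 4/√67 = 0.4887.
Unpooled SE of the difference: √(0.50794129 + 0.23882769) = 0.8642.
Margin of error = t* · SE = 1.973 × 0.8642 = 1.7051.
x̄₁ − x̄₂ = 19.7 − 18.3 = 1.4000.
CI: 1.4000 ± 1.7051 = (-0.3051, 3.1051).
The interval (-0.3051, 3.1051) contains 0, so the difference is not significant.

not significant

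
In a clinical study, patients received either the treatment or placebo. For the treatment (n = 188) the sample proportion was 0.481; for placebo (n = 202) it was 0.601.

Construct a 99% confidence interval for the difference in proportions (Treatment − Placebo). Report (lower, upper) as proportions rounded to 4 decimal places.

SE₁ = √(p̂₁(1−p̂₁)/n₁) = √(0.4810·0.5190/188) = 0.03644; SE₂ = √(0.6010·0.3990/202) = 0.03445.
Independent samples: SE of the difference = √(SE₁² + SE₂²) = √(0.0013278736 + 0.0011868025) = 0.05015.
z* for 99% confidence is 2.576, so the margin of error is 2.576 × 0.05015 = 0.12919.
Point estimate p̂₁ − p̂₂ = 0.4810 − 0.6010 = -0.1200.
-0.1200 ± 0.12919 → (-0.2492, 0.0092).

(-0.2492, 0.0092)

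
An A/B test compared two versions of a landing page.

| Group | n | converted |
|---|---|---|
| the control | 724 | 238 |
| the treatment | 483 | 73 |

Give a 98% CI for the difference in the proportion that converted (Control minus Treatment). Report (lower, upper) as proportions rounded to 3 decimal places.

p̂₁ = 238/724 = 0.3287 and p̂₂ = 73/483 = 0.1511.
SE₁ = √(p̂₁(1−p̂₁)/n₁) = √(0.3287·0.6713/724) = 0.01746; SE₂ = √(0.1511·0.8489/483) = 0.01630.
Independent samples: SE of the difference = √(SE₁² + SE₂²) = √(0.0003048516 + 0.00026569) = 0.02389.
z* for 98% confidence is 2.326, so the margin of error is 2.326 × 0.02389 = 0.05557.
Point estimate p̂₁ − p̂₂ = 0.3287 − 0.1511 = 0.1776.
0.1776 ± 0.05557 → (0.122, 0.233).

(0.122, 0.233)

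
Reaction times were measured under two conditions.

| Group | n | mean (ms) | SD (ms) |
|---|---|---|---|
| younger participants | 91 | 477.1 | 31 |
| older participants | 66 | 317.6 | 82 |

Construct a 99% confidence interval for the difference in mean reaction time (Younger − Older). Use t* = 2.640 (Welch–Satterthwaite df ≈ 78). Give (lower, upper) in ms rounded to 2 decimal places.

SE₁ = s₁/√n₁ = 31/√91 = 3.2497; SE₂ = 82/√66 = 10.0935.
Independent samples, unequal variances: SE_diff = √(SE₁² + SE₂²) = √(10.56055009 + 101.87874225) = 10.6037.
t* = 2.640, so margin of error = 2.640 × 10.6037 = 27.9938.
Difference in means = 477.1 − 317.6 = 159.5000.
159.5000 ± 27.9938 → (131.51, 187.49).

(131.51, 187.49)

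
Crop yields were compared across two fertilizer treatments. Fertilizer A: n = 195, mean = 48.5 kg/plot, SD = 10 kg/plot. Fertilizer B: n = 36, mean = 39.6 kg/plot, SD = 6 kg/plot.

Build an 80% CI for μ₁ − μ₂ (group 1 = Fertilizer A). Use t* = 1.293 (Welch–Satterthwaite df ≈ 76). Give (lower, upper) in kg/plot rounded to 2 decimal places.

Standard errors of each mean: 10/√195 = 0.7161 and 6/√36 = 1.0000.
SE(x̄₁ − x̄₂) = √(0.7161² + 1.0000²) = 1.2300 for independent samples with unequal variances.
With t* = 1.293, the margin is 1.293 × 1.2300 = 1.5904.
x̄₁ − x̄₂ = 48.5 − 39.6 = 8.9000; the interval is 8.9000 ± 1.5904 = (7.31, 10.49).

(7.31, 10.49)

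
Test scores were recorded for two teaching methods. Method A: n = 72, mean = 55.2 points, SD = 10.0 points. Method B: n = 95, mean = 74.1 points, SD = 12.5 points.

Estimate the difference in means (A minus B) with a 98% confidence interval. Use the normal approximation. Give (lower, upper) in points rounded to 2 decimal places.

(-22.95, -14.85)

Standard errors of each mean: 10.0/√72 = 1.1785 and 12.5/√95 = 1.2825.
SE(x̄₁ − x̄₂) = √(1.1785² + 1.2825²) = 1.7417 for independent samples with unequal variances.
With z* = 2.326, the margin is 2.326 × 1.7417 = 4.0512.
x̄₁ − x̄₂ = 55.2 − 74.1 = -18.9000; the interval is -18.9000 ± 4.0512 = (-22.95, -14.85).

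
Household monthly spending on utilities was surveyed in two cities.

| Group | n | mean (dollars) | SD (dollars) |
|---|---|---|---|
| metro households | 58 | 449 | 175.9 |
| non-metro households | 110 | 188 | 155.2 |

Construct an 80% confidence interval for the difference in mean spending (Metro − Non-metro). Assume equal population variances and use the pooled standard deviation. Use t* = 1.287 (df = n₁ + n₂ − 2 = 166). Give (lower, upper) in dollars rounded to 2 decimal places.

(227.04, 294.96)

s_p = √[((n₁−1)s₁² + (n₂−1)s₂²)/(n₁+n₂−2)] = √[(57·175.9² + 109·155.2²)/166] = 162.6052.
SE = 162.6052·√(1/58 + 1/110) = 26.3863.
With t* = 1.287, margin = 1.287 × 26.3863 = 33.9592.
x̄₁ − x̄₂ = 449 − 188 = 261.0000; interval 261.0000 ± 33.9592 = (227.04, 294.96).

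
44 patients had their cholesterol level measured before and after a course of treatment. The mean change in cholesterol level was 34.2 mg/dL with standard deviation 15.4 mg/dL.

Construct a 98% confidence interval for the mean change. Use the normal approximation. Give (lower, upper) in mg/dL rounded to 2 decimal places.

Paired design: SE = s_d/√n = 15.4/√44 = 2.3216.
z* = 2.326; margin of error = 2.326 × 2.3216 = 5.4000.
34.2 ± 5.4000 → (28.80, 39.60).

(28.80, 39.60)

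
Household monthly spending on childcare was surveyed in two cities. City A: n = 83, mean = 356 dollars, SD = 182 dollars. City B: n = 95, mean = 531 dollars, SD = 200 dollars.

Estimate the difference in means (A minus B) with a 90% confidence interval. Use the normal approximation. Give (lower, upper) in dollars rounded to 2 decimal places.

(-222.11, -127.89)

Per-group SEs: s₁/√n₁ = 182/√83 = 19.9771, s₂/√n₂ = 200/√95 = 20.5196.
Unpooled SE of the difference: √(399.08452441 + 421.05398416) = 28.6381.
Margin of error = z* · SE = 1.645 × 28.6381 = 47.1097.
x̄₁ − x̄₂ = 356 − 531 = -175.0000.
CI: -175.0000 ± 47.1097 = (-222.11, -127.89).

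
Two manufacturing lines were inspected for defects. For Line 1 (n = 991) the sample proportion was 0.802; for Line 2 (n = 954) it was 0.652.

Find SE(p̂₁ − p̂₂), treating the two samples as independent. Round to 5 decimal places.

0.01995

SE₁ = √(p̂₁(1−p̂₁)/n₁) = √(0.8020·0.1980/991) = 0.01266; SE₂ = √(0.6520·0.3480/954) = 0.01542.
Independent samples: SE of the difference = √(SE₁² + SE₂²) = √(0.0001602756 + 0.0002377764) = 0.01995.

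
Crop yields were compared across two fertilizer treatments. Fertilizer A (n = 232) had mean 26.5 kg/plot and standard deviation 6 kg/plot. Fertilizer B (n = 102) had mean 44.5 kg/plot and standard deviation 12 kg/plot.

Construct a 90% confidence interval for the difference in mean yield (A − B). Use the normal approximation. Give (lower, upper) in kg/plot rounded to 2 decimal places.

Standard errors of each mean: 6/√232 = 0.3939 and 12/√102 = 1.1882.
SE(x̄₁ − x̄₂) = √(0.3939² + 1.1882²) = 1.2518 for independent samples with unequal variances.
With z* = 1.645, the margin is 1.645 × 1.2518 = 2.0592.
x̄₁ − x̄₂ = 26.5 − 44.5 = -18.0000; the interval is -18.0000 ± 2.0592 = (-20.06, -15.94).

(-20.06, -15.94)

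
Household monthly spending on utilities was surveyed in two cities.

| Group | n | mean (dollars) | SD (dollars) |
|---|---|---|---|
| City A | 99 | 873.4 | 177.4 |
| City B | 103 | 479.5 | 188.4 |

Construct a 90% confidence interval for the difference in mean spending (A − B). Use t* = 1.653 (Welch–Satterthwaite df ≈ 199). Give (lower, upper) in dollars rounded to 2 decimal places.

(351.35, 436.45)

SE₁ = s₁/√n₁ = 177.4/√99 = 17.8294; SE₂ = 188.4/√103 = 18.5636.
Independent samples, unequal variances: SE_diff = √(SE₁² + SE₂²) = √(317.88750436 + 344.60724496) = 25.7390.
t* = 1.653, so margin of error = 1.653 × 25.7390 = 42.5466.
Difference in means = 873.4 − 479.5 = 393.9000.
393.9000 ± 42.5466 → (351.35, 436.45).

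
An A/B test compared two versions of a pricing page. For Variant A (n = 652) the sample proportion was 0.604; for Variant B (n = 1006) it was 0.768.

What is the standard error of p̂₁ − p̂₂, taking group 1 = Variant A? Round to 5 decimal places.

SE₁ = √(p̂₁(1−p̂₁)/n₁) = √(0.6040·0.3960/652) = 0.01915; SE₂ = √(0.7680·0.2320/1006) = 0.01331.
Independent samples: SE of the difference = √(SE₁² + SE₂²) = √(0.0003667225 + 0.0001771561) = 0.02332.

0.02332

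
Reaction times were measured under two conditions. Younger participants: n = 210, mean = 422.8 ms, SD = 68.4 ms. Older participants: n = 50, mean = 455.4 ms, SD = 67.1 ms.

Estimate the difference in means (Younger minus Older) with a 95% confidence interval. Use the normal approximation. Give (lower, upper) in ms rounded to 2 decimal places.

(-53.37, -11.83)

SE₁ = s₁/√n₁ = 68.4/√210 = 4.7200; SE₂ = 67.1/√50 = 9.4894.
Independent samples, unequal variances: SE_diff = √(SE₁² + SE₂²) = √(22.2784 + 90.04871236) = 10.5984.
z* = 1.960, so margin of error = 1.960 × 10.5984 = 20.7729.
Difference in means = 422.8 − 455.4 = -32.6000.
-32.6000 ± 20.7729 → (-53.37, -11.83).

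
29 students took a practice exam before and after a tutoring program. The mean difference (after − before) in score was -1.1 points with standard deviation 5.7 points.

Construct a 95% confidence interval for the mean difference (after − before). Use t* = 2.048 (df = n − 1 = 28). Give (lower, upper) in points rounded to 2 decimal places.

This is a matched-pairs design, so SE = s_d/√n = 5.7/√29 = 1.0585.
Margin = 2.048 × 1.0585 = 2.1678; the interval is -1.1 ± 2.1678 = (-3.27, 1.07).

(-3.27, 1.07)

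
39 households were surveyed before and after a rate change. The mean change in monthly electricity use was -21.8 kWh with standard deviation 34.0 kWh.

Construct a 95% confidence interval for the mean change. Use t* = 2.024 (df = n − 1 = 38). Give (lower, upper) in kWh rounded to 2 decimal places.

(-32.82, -10.78)

Paired design: SE = s_d/√n = 34.0/√39 = 5.4444.
t* = 2.024; margin of error = 2.024 × 5.4444 = 11.0195.
-21.8 ± 11.0195 → (-32.82, -10.78).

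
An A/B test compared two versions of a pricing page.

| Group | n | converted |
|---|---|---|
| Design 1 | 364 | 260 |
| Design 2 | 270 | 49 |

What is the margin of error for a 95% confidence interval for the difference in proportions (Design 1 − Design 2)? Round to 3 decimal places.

p̂₁ = 260/364 = 0.7143 and p̂₂ = 49/270 = 0.1815.
SE₁ = √(p̂₁(1−p̂₁)/n₁) = √(0.7143·0.2857/364) = 0.02368; SE₂ = √(0.1815·0.8185/270) = 0.02346.
Independent samples: SE of the difference = √(SE₁² + SE₂²) = √(0.0005607424 + 0.0005503716) = 0.03333.
z* for 95% confidence is 1.960, so the margin of error is 1.960 × 0.03333 = 0.06533.

0.065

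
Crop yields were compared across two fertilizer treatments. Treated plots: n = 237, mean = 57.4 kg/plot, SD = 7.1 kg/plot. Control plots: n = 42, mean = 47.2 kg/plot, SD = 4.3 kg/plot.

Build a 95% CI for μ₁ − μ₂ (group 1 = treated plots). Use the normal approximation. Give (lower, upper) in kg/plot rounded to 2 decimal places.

(8.62, 11.78)

Per-group SEs: s₁/√n₁ = 7.1/√237 = 0.4612, s₂/√n₂ = 4.3/√42 = 0.6635.
Unpooled SE of the difference: √(0.21270544 + 0.44023225) = 0.8080.
Margin of error = z* · SE = 1.960 × 0.8080 = 1.5837.
x̄₁ − x̄₂ = 57.4 − 47.2 = 10.2000.
CI: 10.2000 ± 1.5837 = (8.62, 11.78).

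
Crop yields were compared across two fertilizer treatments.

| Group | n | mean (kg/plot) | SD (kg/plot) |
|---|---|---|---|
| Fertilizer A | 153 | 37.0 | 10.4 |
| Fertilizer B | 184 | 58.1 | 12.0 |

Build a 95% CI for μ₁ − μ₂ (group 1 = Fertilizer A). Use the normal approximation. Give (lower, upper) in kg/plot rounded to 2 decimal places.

Standard errors of each mean: 10.4/√153 = 0.8408 and 12.0/√184 = 0.8847.
SE(x̄₁ − x̄₂) = √(0.8408² + 0.8847²) = 1.2205 for independent samples with unequal variances.
With z* = 1.960, the margin is 1.960 × 1.2205 = 2.3922.
x̄₁ − x̄₂ = 37.0 − 58.1 = -21.1000; the interval is -21.1000 ± 2.3922 = (-23.49, -18.71).

(-23.49, -18.71)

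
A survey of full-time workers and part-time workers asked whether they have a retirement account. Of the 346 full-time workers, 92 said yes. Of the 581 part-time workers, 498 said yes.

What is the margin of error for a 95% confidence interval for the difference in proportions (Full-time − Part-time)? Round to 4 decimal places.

First, p̂₁ = 92/346 = 0.2659; p̂₂ = 498/581 = 0.8571.
The two standard errors are √(0.2659×0.7341/346) = 0.02375 and √(0.8571×0.1429/581) = 0.01452.
Because the samples are independent, SE_diff = √(0.02375² + 0.01452²) = 0.02784.
Using z* = 1.960 for 95%, ME = 1.960 × 0.02784 = 0.05457.

0.0546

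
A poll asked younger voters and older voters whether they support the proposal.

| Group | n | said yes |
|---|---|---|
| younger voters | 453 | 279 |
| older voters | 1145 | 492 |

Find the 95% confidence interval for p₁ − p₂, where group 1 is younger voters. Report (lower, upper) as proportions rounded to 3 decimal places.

p̂₁ = 279/453 = 0.6159 and p̂₂ = 492/1145 = 0.4297.
SE₁ = √(p̂₁(1−p̂₁)/n₁) = √(0.6159·0.3841/453) = 0.02285; SE₂ = √(0.4297·0.5703/1145) = 0.01463.
Independent samples: SE of the difference = √(SE₁² + SE₂²) = √(0.0005221225 + 0.0002140369) = 0.02713.
z* for 95% confidence is 1.960, so the margin of error is 1.960 × 0.02713 = 0.05317.
Point estimate p̂₁ − p̂₂ = 0.6159 − 0.4297 = 0.1862.
0.1862 ± 0.05317 → (0.133, 0.239).

(0.133, 0.239)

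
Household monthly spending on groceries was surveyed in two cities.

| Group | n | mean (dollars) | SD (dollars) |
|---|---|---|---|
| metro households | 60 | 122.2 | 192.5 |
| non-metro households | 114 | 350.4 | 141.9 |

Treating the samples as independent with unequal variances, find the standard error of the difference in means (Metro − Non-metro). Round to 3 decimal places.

SE₁ = s₁/√n₁ = 192.5/√60 = 24.8516; SE₂ = 141.9/√114 = 13.2902.
Independent samples, unequal variances: SE_diff = √(SE₁² + SE₂²) = √(617.60202256 + 176.62941604) = 28.1821.

28.182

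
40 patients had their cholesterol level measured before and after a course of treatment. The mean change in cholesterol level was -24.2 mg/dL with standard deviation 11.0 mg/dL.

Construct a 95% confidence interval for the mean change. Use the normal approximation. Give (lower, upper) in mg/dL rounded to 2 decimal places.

This is a matched-pairs design, so SE = s_d/√n = 11.0/√40 = 1.7393.
Margin = 1.960 × 1.7393 = 3.4090; the interval is -24.2 ± 3.4090 = (-27.61, -20.79).

(-27.61, -20.79)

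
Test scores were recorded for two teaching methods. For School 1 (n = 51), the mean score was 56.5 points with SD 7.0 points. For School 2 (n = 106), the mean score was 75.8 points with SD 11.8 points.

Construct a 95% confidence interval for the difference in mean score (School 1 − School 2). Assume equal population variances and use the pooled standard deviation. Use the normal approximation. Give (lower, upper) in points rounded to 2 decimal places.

(-22.81, -15.79)

Pooled variance s_p² = [50·7.0² + 105·11.8²] / (51+106−2) = 110.1303, so s_p = 10.4943.
SE_diff = s_p·√(1/n₁ + 1/n₂) = 10.4943·√(1/51 + 1/106) = 1.7884.
z* = 1.960; margin = 1.960 × 1.7884 = 3.5053.
Difference = 56.5 − 75.8 = -19.3000.
-19.3000 ± 3.5053 → (-22.81, -15.79).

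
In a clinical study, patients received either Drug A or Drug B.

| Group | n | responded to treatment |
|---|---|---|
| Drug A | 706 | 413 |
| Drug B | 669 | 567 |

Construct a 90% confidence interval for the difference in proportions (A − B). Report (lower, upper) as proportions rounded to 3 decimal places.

First, p̂₁ = 413/706 = 0.5850; p̂₂ = 567/669 = 0.8475.
The two standard errors are √(0.5850×0.4150/706) = 0.01854 and √(0.8475×0.1525/669) = 0.01390.
Because the samples are independent, SE_diff = √(0.01854² + 0.01390²) = 0.02317.
Using z* = 1.645 for 90%, ME = 1.645 × 0.02317 = 0.03811.
p̂₁ − p̂₂ = -0.2625; interval -0.2625 ± 0.03811 gives (-0.301, -0.224).

(-0.301, -0.224)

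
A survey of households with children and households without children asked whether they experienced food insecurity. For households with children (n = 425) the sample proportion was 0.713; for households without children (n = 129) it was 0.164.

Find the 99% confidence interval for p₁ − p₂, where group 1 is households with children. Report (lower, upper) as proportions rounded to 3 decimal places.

The two standard errors are √(0.7130×0.2870/425) = 0.02194 and √(0.1640×0.8360/129) = 0.03260.
Because the samples are independent, SE_diff = √(0.02194² + 0.03260²) = 0.03930.
Using z* = 2.576 for 99%, ME = 2.576 × 0.03930 = 0.10124.
p̂₁ − p̂₂ = 0.5490; interval 0.5490 ± 0.10124 gives (0.448, 0.650).

(0.448, 0.650)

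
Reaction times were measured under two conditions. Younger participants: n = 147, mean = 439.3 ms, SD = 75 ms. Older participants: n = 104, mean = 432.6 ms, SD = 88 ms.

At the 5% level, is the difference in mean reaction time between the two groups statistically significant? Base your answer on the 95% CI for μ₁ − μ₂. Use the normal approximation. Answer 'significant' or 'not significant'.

Per-group SEs: s₁/√n₁ = 75/√147 = 6.1859, s₂/√n₂ = 88/√104 = 8.6291.
Unpooled SE of the difference: √(38.26535881 + 74.46136681) = 10.6173.
Margin of error = z* · SE = 1.960 × 10.6173 = 20.8099.
x̄₁ − x̄₂ = 439.3 − 432.6 = 6.7000.
CI: 6.7000 ± 20.8099 = (-14.1099, 27.5099).
The interval (-14.1099, 27.5099) contains 0, so the difference is not significant.

not significant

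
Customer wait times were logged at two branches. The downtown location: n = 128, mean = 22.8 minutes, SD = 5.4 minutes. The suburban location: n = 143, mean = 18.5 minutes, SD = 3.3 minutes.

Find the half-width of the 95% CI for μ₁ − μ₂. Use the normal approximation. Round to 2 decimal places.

Standard errors of each mean: 5.4/√128 = 0.4773 and 3.3/√143 = 0.2760.
SE(x̄₁ − x̄₂) = √(0.4773² + 0.2760²) = 0.5514 for independent samples with unequal variances.
With z* = 1.960, the margin is 1.960 × 0.5514 = 1.0807.

1.08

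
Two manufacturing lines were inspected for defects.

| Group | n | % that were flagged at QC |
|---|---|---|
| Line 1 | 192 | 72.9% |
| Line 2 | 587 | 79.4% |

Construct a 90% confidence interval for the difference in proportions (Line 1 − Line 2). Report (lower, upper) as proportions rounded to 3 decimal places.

Each SE is √(p̂(1−p̂)/n): √(0.7290·0.2710/192) = 0.03208 and √(0.7940·0.2060/587) = 0.01669.
SE(p̂₁ − p̂₂) = √(SE₁² + SE₂²) = √(0.0010291264 + 0.0002785561) = 0.03616, since the two samples are independent.
At 90% confidence z* = 1.645; margin = 1.645 × 0.03616 = 0.05948.
The difference is 0.7290 − 0.7940 = -0.0650, so the interval is -0.0650 ± 0.05948 = (-0.124, -0.006).

(-0.124, -0.006)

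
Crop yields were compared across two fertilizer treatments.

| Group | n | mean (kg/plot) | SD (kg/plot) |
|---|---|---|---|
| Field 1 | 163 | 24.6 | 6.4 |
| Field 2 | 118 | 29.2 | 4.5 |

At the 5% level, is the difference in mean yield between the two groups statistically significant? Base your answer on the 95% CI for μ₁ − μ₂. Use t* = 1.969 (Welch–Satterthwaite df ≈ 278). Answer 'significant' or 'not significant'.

significant

SE₁ = s₁/√n₁ = 6.4/√163 = 0.5013; SE₂ = 4.5/√118 = 0.4143.
Independent samples, unequal variances: SE_diff = √(SE₁² + SE₂²) = √(0.25130169 + 0.17164449) = 0.6503.
t* = 1.969, so margin of error = 1.969 × 0.6503 = 1.2804.
Difference in means = 24.6 − 29.2 = -4.6000.
-4.6000 ± 1.2804 → (-5.8804, -3.3196).
The interval (-5.8804, -3.3196) does not contain 0, so the difference is significant.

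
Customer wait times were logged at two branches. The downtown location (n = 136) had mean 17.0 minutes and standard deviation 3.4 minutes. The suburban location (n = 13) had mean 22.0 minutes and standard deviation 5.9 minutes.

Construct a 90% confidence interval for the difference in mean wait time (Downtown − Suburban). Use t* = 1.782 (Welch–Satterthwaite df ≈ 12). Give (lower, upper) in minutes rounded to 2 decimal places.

(-7.96, -2.04)

SE₁ = s₁/√n₁ = 3.4/√136 = 0.2915; SE₂ = 5.9/√13 = 1.6364.
Independent samples, unequal variances: SE_diff = √(SE₁² + SE₂²) = √(0.08497225 + 2.67780496) = 1.6622.
t* = 1.782, so margin of error = 1.782 × 1.6622 = 2.9620.
Difference in means = 17.0 − 22.0 = -5.0000.
-5.0000 ± 2.9620 → (-7.96, -2.04).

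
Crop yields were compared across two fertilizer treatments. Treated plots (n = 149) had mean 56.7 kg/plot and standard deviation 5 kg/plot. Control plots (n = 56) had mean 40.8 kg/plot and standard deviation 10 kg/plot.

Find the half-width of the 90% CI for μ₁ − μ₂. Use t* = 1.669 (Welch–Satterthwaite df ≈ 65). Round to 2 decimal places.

2.33

Per-group SEs: s₁/√n₁ = 5/√149 = 0.4096, s₂/√n₂ = 10/√56 = 1.3363.
Unpooled SE of the difference: √(0.16777216 + 1.78569769) = 1.3977.
Margin of error = t* · SE = 1.669 × 1.3977 = 2.3328.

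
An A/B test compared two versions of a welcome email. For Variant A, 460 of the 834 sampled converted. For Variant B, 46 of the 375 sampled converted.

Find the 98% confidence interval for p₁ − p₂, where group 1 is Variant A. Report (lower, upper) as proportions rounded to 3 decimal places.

Sample proportions: 460/834 = 0.5516, 46/375 = 0.1227.
Each SE is √(p̂(1−p̂)/n): √(0.5516·0.4484/834) = 0.01722 and √(0.1227·0.8773/375) = 0.01694.
SE(p̂₁ − p̂₂) = √(SE₁² + SE₂²) = √(0.0002965284 + 0.0002869636) = 0.02416, since the two samples are independent.
At 98% confidence z* = 2.326; margin = 2.326 × 0.02416 = 0.05620.
The difference is 0.5516 − 0.1227 = 0.4289, so the interval is 0.4289 ± 0.05620 = (0.373, 0.485).

(0.373, 0.485)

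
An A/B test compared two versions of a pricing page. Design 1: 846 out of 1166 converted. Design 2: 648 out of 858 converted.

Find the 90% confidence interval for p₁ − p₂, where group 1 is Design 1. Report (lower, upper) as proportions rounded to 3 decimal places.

Sample proportions: 846/1166 = 0.7256, 648/858 = 0.7552.
Each SE is √(p̂(1−p̂)/n): √(0.7256·0.2744/1166) = 0.01307 and √(0.7552·0.2448/858) = 0.01468.
SE(p̂₁ − p̂₂) = √(SE₁² + SE₂²) = √(0.0001708249 + 0.0002155024) = 0.01966, since the two samples are independent.
At 90% confidence z* = 1.645; margin = 1.645 × 0.01966 = 0.03234.
The difference is 0.7256 − 0.7552 = -0.0296, so the interval is -0.0296 ± 0.03234 = (-0.062, 0.003).

(-0.062, 0.003)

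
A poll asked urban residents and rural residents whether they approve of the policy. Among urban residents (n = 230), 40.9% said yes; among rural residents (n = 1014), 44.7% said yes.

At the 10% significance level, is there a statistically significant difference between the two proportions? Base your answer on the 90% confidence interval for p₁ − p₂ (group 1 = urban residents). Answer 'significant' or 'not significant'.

SE₁ = √(p̂₁(1−p̂₁)/n₁) = √(0.4090·0.5910/230) = 0.03242; SE₂ = √(0.4470·0.5530/1014) = 0.01561.
Independent samples: SE of the difference = √(SE₁² + SE₂²) = √(0.0010510564 + 0.0002436721) = 0.03598.
z* for 90% confidence is 1.645, so the margin of error is 1.645 × 0.03598 = 0.05919.
Point estimate p̂₁ − p̂₂ = 0.4090 − 0.4470 = -0.0380.
-0.0380 ± 0.05919 → (-0.09719, 0.02119).
The interval (-0.09719, 0.02119) contains 0, so the difference is not significant.

not significant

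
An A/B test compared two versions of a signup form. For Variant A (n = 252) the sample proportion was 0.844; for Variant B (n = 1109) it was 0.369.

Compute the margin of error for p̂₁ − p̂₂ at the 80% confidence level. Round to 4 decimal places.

Each SE is √(p̂(1−p̂)/n): √(0.8440·0.1560/252) = 0.02286 and √(0.3690·0.6310/1109) = 0.01449.
SE(p̂₁ − p̂₂) = √(SE₁² + SE₂²) = √(0.0005225796 + 0.0002099601) = 0.02707, since the two samples are independent.
At 80% confidence z* = 1.282; margin = 1.282 × 0.02707 = 0.03470.

0.0347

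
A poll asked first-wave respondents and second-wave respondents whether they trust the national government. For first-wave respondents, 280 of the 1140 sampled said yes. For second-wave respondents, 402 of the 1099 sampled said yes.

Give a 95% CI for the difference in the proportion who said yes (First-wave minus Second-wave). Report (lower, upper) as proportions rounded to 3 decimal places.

(-0.158, -0.082)

First, p̂₁ = 280/1140 = 0.2456; p̂₂ = 402/1099 = 0.3658.
The two standard errors are √(0.2456×0.7544/1140) = 0.01275 and √(0.3658×0.6342/1099) = 0.01453.
Because the samples are independent, SE_diff = √(0.01275² + 0.01453²) = 0.01933.
Using z* = 1.960 for 95%, ME = 1.960 × 0.01933 = 0.03789.
p̂₁ − p̂₂ = -0.1202; interval -0.1202 ± 0.03789 gives (-0.158, -0.082).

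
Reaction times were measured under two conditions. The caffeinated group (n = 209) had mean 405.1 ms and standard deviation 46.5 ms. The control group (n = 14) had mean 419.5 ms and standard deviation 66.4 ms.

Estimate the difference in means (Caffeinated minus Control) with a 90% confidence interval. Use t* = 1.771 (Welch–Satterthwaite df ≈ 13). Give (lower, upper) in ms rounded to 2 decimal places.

Standard errors of each mean: 46.5/√209 = 3.2165 and 66.4/√14 = 17.7461.
SE(x̄₁ − x̄₂) = √(3.2165² + 17.7461²) = 18.0352 for independent samples with unequal variances.
With t* = 1.771, the margin is 1.771 × 18.0352 = 31.9403.
x̄₁ − x̄₂ = 405.1 − 419.5 = -14.4000; the interval is -14.4000 ± 31.9403 = (-46.34, 17.54).

(-46.34, 17.54)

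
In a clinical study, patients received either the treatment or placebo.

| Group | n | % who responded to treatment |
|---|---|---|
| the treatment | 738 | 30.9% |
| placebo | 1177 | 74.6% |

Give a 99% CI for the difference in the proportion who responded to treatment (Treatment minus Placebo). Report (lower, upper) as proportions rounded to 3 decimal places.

Each SE is √(p̂(1−p̂)/n): √(0.3090·0.6910/738) = 0.01701 and √(0.7460·0.2540/1177) = 0.01269.
SE(p̂₁ − p̂₂) = √(SE₁² + SE₂²) = √(0.0002893401 + 0.0001610361) = 0.02122, since the two samples are independent.
At 99% confidence z* = 2.576; margin = 2.576 × 0.02122 = 0.05466.
The difference is 0.3090 − 0.7460 = -0.4370, so the interval is -0.4370 ± 0.05466 = (-0.492, -0.382).

(-0.492, -0.382)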